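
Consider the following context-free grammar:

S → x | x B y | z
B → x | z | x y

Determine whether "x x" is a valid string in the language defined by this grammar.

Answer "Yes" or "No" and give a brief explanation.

No - no valid derivation exists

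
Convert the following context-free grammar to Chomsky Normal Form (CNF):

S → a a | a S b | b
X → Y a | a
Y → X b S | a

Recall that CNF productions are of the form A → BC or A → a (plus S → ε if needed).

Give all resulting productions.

TA → a; TB → b; S → b; X → a; Y → a; S → TA TA; S → TA X0; X0 → S TB; X → Y TA; Y → X X1; X1 → TB S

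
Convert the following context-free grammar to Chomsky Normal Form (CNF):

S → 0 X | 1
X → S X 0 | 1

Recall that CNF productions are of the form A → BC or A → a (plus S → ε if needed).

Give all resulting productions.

T0 → 0; S → 1; X → 1; S → T0 X; X → S X0; X0 → X T0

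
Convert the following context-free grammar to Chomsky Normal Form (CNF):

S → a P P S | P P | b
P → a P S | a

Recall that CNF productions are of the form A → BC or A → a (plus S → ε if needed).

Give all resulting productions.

TA → a; S → b; P → a; S → TA X0; X0 → P X1; X1 → P S; S → P P; P → TA X2; X2 → P S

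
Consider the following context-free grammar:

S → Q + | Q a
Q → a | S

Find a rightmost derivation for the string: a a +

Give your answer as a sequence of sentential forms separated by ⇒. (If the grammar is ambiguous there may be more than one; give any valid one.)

S ⇒ Q + ⇒ S + ⇒ Q a + ⇒ a a +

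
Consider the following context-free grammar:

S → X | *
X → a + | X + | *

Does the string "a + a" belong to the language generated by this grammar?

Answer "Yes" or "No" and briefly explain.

No - no valid derivation exists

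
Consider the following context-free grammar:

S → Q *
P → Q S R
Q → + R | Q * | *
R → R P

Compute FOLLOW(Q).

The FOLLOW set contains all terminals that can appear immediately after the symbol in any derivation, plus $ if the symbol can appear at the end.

We compute FOLLOW(Q) using the standard algorithm.
FOLLOW(S) starts with {$}.
FIRST(P) = {*, +}
FIRST(Q) = {*, +}
FIRST(R) = {}
FIRST(S) = {*, +}
FOLLOW(P) = {*, +}
FOLLOW(Q) = {*, +}
FOLLOW(R) = {*, +}
FOLLOW(S) = {$}
Therefore, FOLLOW(Q) = {*, +}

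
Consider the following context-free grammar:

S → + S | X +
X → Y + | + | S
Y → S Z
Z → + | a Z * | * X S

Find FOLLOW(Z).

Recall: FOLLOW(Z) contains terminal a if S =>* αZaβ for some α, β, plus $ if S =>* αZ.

We compute FOLLOW(Z) using the standard algorithm.
FOLLOW(S) starts with {$}.
FIRST(S) = {+}
FIRST(X) = {+}
FIRST(Y) = {+}
FIRST(Z) = {*, +, a}
FOLLOW(S) = {$, *, +, a}
FOLLOW(X) = {+}
FOLLOW(Y) = {+}
FOLLOW(Z) = {*, +}
Therefore, FOLLOW(Z) = {*, +}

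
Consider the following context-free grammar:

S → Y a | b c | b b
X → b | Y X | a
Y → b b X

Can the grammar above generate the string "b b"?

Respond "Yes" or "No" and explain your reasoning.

Yes - a valid derivation exists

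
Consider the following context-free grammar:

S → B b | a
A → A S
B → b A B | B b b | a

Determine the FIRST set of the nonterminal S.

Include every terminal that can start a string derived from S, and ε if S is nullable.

We compute FIRST(S) using the standard algorithm.
FIRST(A) = {}
FIRST(B) = {a, b}
FIRST(S) = {a, b}
Therefore, FIRST(S) = {a, b}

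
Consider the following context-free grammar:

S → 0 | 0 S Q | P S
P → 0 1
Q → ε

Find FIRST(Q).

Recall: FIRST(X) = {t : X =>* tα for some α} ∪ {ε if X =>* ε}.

We compute FIRST(Q) using the standard algorithm.
FIRST(P) = {0}
FIRST(Q) = {ε}
FIRST(S) = {0}
Therefore, FIRST(Q) = {ε}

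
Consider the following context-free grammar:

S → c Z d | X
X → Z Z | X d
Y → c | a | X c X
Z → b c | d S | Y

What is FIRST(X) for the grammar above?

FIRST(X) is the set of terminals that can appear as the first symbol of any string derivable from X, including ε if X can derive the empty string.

We compute FIRST(X) using the standard algorithm.
FIRST(S) = {a, b, c, d}
FIRST(X) = {a, b, c, d}
FIRST(Y) = {a, b, c, d}
FIRST(Z) = {a, b, c, d}
Therefore, FIRST(X) = {a, b, c, d}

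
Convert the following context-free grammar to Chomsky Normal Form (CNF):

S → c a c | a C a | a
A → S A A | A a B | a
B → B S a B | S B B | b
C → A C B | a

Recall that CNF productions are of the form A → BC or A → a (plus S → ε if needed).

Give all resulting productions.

TC → c; TA → a; S → a; A → a; B → b; C → a; S → TC X0; X0 → TA TC; S → TA X1; X1 → C TA; A → S X2; X2 → A A; A → A X3; X3 → TA B; B → B X4; X4 → S X5; X5 → TA B; B → S X6; X6 → B B; C → A X7; X7 → C B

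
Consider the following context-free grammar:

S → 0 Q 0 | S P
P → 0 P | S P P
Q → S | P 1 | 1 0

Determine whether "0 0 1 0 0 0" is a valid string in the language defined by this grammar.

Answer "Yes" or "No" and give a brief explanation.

Yes - a valid derivation exists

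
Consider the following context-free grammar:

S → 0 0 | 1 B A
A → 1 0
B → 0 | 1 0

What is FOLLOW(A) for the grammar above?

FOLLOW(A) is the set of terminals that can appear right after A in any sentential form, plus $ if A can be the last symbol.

We compute FOLLOW(A) using the standard algorithm.
FOLLOW(S) starts with {$}.
FIRST(A) = {1}
FIRST(B) = {0, 1}
FIRST(S) = {0, 1}
FOLLOW(A) = {$}
FOLLOW(B) = {1}
FOLLOW(S) = {$}
Therefore, FOLLOW(A) = {$}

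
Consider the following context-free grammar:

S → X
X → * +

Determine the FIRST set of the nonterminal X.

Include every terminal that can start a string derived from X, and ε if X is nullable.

We compute FIRST(X) using the standard algorithm.
FIRST(S) = {*}
FIRST(X) = {*}
Therefore, FIRST(X) = {*}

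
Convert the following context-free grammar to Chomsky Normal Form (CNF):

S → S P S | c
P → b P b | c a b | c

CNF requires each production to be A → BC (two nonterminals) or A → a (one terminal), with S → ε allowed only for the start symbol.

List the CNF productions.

S → c; TB → b; TC → c; TA → a; P → c; S → S X0; X0 → P S; P → TB X1; X1 → P TB; P → TC X2; X2 → TA TB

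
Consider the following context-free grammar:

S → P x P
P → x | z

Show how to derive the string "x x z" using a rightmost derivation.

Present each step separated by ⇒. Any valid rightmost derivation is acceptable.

S ⇒ P x P ⇒ P x z ⇒ x x z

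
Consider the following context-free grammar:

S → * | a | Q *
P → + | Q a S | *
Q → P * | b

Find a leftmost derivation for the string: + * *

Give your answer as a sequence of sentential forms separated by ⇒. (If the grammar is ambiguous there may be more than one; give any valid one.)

S ⇒ Q * ⇒ P * * ⇒ + * *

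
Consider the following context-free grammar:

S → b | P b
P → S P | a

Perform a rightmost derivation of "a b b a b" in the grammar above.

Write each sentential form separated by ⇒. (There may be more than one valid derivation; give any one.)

S ⇒ P b ⇒ S P b ⇒ S S P b ⇒ S S a b ⇒ S b a b ⇒ P b b a b ⇒ a b b a b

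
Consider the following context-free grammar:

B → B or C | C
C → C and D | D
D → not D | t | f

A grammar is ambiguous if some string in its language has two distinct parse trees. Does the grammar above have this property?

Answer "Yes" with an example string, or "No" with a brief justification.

No - the grammar is unambiguous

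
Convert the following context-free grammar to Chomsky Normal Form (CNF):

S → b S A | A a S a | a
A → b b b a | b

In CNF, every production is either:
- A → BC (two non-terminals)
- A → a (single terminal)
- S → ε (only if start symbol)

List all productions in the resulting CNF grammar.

TB → b; TA → a; S → a; A → b; S → TB X0; X0 → S A; S → A X1; X1 → TA X2; X2 → S TA; A → TB X3; X3 → TB X4; X4 → TB TA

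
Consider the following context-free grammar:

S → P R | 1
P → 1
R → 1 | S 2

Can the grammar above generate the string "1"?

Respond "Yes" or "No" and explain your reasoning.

Yes - a valid derivation exists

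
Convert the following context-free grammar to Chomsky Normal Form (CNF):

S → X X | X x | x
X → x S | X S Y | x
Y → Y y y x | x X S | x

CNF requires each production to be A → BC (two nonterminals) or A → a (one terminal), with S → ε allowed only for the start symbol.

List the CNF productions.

TX → x; S → x; X → x; TY → y; Y → x; S → X X; S → X TX; X → TX S; X → X X0; X0 → S Y; Y → Y X1; X1 → TY X2; X2 → TY TX; Y → TX X3; X3 → X S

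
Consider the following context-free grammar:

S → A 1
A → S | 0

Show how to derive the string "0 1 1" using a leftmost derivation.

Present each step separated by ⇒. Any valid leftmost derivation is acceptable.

S ⇒ A 1 ⇒ S 1 ⇒ A 1 1 ⇒ 0 1 1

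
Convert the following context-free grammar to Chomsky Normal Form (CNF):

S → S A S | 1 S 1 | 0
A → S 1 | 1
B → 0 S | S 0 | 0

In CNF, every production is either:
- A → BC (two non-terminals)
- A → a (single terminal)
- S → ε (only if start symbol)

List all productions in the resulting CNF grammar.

T1 → 1; S → 0; A → 1; T0 → 0; B → 0; S → S X0; X0 → A S; S → T1 X1; X1 → S T1; A → S T1; B → T0 S; B → S T0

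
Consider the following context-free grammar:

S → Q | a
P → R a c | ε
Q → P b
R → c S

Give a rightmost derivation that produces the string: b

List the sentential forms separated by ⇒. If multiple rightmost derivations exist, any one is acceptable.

S ⇒ Q ⇒ P b ⇒ b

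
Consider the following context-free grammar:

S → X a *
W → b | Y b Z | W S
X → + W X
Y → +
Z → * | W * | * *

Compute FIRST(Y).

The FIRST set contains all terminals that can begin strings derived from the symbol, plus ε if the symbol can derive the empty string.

We compute FIRST(Y) using the standard algorithm.
FIRST(S) = {+}
FIRST(W) = {+, b}
FIRST(X) = {+}
FIRST(Y) = {+}
FIRST(Z) = {*, +, b}
Therefore, FIRST(Y) = {+}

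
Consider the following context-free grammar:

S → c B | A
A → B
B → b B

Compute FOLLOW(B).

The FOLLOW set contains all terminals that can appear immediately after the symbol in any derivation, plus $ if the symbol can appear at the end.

We compute FOLLOW(B) using the standard algorithm.
FOLLOW(S) starts with {$}.
FIRST(A) = {b}
FIRST(B) = {b}
FIRST(S) = {b, c}
FOLLOW(A) = {$}
FOLLOW(B) = {$}
FOLLOW(S) = {$}
Therefore, FOLLOW(B) = {$}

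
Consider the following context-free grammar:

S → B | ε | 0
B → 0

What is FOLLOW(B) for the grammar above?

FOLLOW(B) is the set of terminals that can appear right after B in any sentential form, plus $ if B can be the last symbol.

We compute FOLLOW(B) using the standard algorithm.
FOLLOW(S) starts with {$}.
FIRST(B) = {0}
FIRST(S) = {0, ε}
FOLLOW(B) = {$}
FOLLOW(S) = {$}
Therefore, FOLLOW(B) = {$}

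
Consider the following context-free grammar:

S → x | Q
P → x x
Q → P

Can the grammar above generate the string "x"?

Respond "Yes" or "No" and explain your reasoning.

Yes - a valid derivation exists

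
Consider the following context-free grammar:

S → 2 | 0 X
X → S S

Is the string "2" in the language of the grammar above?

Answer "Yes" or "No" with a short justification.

Yes - a valid derivation exists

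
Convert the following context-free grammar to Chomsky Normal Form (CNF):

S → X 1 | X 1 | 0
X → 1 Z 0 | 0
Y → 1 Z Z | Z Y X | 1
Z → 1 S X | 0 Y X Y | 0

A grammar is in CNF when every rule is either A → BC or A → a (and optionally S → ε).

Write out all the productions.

T1 → 1; S → 0; T0 → 0; X → 0; Y → 1; Z → 0; S → X T1; S → X T1; X → T1 X0; X0 → Z T0; Y → T1 X1; X1 → Z Z; Y → Z X2; X2 → Y X; Z → T1 X3; X3 → S X; Z → T0 X4; X4 → Y X5; X5 → X Y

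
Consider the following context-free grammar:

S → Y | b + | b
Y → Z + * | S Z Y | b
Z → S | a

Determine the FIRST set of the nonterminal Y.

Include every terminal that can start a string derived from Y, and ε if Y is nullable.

We compute FIRST(Y) using the standard algorithm.
FIRST(S) = {a, b}
FIRST(Y) = {a, b}
FIRST(Z) = {a, b}
Therefore, FIRST(Y) = {a, b}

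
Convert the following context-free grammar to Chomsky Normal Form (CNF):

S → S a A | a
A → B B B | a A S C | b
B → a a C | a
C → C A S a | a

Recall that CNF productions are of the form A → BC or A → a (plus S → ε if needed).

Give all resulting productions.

TA → a; S → a; A → b; B → a; C → a; S → S X0; X0 → TA A; A → B X1; X1 → B B; A → TA X2; X2 → A X3; X3 → S C; B → TA X4; X4 → TA C; C → C X5; X5 → A X6; X6 → S TA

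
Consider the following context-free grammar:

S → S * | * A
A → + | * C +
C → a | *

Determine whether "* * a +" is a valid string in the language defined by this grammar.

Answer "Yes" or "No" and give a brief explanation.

Yes - a valid derivation exists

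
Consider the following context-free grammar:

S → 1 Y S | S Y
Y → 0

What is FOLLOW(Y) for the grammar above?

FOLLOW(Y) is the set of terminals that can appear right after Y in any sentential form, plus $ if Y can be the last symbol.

We compute FOLLOW(Y) using the standard algorithm.
FOLLOW(S) starts with {$}.
FIRST(S) = {1}
FIRST(Y) = {0}
FOLLOW(S) = {$, 0}
FOLLOW(Y) = {$, 0, 1}
Therefore, FOLLOW(Y) = {$, 0, 1}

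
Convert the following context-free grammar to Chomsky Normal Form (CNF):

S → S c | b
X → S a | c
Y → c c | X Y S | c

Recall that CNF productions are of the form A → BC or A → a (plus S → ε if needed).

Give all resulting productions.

TC → c; S → b; TA → a; X → c; Y → c; S → S TC; X → S TA; Y → TC TC; Y → X X0; X0 → Y S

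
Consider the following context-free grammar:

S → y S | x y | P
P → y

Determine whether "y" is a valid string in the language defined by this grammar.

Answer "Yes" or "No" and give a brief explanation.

Yes - a valid derivation exists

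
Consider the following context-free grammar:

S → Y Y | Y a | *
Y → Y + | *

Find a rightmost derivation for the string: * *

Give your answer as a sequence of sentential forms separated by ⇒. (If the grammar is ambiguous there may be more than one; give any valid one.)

S ⇒ Y Y ⇒ Y * ⇒ * *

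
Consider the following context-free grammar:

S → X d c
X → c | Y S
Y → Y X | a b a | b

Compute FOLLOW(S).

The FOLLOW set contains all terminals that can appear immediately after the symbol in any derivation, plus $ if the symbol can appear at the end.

We compute FOLLOW(S) using the standard algorithm.
FOLLOW(S) starts with {$}.
FIRST(S) = {a, b, c}
FIRST(X) = {a, b, c}
FIRST(Y) = {a, b}
FOLLOW(S) = {$, a, b, c, d}
FOLLOW(X) = {a, b, c, d}
FOLLOW(Y) = {a, b, c}
Therefore, FOLLOW(S) = {$, a, b, c, d}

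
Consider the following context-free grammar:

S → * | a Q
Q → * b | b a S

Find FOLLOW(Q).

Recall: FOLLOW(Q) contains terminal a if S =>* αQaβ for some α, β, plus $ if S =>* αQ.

We compute FOLLOW(Q) using the standard algorithm.
FOLLOW(S) starts with {$}.
FIRST(Q) = {*, b}
FIRST(S) = {*, a}
FOLLOW(Q) = {$}
FOLLOW(S) = {$}
Therefore, FOLLOW(Q) = {$}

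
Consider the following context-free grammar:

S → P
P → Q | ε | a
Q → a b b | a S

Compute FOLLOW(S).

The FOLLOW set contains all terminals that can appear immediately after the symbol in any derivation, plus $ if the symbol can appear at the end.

We compute FOLLOW(S) using the standard algorithm.
FOLLOW(S) starts with {$}.
FIRST(P) = {a, ε}
FIRST(Q) = {a}
FIRST(S) = {a, ε}
FOLLOW(P) = {$}
FOLLOW(Q) = {$}
FOLLOW(S) = {$}
Therefore, FOLLOW(S) = {$}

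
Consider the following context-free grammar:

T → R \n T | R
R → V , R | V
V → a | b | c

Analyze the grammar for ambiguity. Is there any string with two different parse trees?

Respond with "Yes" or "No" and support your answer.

No - the grammar is unambiguous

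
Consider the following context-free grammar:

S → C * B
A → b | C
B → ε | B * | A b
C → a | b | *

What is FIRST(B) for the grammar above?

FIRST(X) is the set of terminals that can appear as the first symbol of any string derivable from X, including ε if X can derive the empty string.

We compute FIRST(B) using the standard algorithm.
FIRST(A) = {*, a, b}
FIRST(B) = {*, a, b, ε}
FIRST(C) = {*, a, b}
FIRST(S) = {*, a, b}
Therefore, FIRST(B) = {*, a, b, ε}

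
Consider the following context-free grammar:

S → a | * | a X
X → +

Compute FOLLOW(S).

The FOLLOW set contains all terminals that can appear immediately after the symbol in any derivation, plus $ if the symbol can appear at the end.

We compute FOLLOW(S) using the standard algorithm.
FOLLOW(S) starts with {$}.
FIRST(S) = {*, a}
FIRST(X) = {+}
FOLLOW(S) = {$}
FOLLOW(X) = {$}
Therefore, FOLLOW(S) = {$}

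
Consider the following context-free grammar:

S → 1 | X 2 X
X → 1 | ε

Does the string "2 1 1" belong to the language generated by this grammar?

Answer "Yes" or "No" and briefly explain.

No - no valid derivation exists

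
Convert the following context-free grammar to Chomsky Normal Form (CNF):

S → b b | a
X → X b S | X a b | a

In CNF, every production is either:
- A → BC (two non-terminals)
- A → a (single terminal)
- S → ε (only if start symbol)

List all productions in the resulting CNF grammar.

TB → b; S → a; TA → a; X → a; S → TB TB; X → X X0; X0 → TB S; X → X X1; X1 → TA TB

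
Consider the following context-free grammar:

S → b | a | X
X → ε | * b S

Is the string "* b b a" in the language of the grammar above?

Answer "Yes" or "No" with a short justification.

No - no valid derivation exists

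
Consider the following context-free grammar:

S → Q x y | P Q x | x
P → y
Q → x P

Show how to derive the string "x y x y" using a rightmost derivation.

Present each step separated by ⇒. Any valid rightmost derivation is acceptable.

S ⇒ Q x y ⇒ x P x y ⇒ x y x y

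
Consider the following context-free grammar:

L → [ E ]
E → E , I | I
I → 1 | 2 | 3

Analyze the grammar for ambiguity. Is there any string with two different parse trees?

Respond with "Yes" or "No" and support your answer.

No - the grammar is unambiguous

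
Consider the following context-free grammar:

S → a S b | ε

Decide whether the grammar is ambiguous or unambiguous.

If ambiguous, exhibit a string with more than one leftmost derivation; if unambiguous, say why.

Unambiguous - every string in the language has a unique leftmost derivation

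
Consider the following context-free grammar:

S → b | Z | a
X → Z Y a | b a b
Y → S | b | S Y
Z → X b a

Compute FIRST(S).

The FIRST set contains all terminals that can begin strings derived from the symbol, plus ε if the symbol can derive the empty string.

We compute FIRST(S) using the standard algorithm.
FIRST(S) = {a, b}
FIRST(X) = {b}
FIRST(Y) = {a, b}
FIRST(Z) = {b}
Therefore, FIRST(S) = {a, b}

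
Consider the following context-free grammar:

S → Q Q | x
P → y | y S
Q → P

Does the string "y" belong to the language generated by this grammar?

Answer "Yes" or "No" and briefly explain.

No - no valid derivation exists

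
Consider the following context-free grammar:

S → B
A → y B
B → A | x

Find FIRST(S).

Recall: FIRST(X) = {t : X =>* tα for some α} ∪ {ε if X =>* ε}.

We compute FIRST(S) using the standard algorithm.
FIRST(A) = {y}
FIRST(B) = {x, y}
FIRST(S) = {x, y}
Therefore, FIRST(S) = {x, y}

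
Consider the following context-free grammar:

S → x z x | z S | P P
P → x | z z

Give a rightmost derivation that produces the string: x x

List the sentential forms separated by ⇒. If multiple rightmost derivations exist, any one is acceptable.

S ⇒ P P ⇒ P x ⇒ x x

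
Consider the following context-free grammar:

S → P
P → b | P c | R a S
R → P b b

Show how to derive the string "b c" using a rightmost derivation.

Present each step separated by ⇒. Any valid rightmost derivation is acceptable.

S ⇒ P ⇒ P c ⇒ b c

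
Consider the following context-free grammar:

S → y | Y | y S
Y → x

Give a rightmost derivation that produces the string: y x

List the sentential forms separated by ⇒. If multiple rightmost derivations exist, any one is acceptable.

S ⇒ y S ⇒ y Y ⇒ y x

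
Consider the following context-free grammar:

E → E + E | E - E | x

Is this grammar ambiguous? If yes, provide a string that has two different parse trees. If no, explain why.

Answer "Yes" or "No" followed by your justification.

Yes - the string 'x - x + x - x + x' has two distinct leftmost derivations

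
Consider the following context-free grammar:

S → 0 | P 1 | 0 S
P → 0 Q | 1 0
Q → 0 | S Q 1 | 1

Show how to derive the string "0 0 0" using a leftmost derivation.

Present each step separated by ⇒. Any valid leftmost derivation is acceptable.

S ⇒ 0 S ⇒ 0 0 S ⇒ 0 0 0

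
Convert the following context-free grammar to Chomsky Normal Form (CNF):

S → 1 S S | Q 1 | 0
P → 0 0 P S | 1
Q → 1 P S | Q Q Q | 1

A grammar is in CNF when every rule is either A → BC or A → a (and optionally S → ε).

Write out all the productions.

T1 → 1; S → 0; T0 → 0; P → 1; Q → 1; S → T1 X0; X0 → S S; S → Q T1; P → T0 X1; X1 → T0 X2; X2 → P S; Q → T1 X3; X3 → P S; Q → Q X4; X4 → Q Q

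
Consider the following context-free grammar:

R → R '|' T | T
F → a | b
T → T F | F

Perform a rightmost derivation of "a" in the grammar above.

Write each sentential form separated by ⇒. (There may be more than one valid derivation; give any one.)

R ⇒ T ⇒ F ⇒ a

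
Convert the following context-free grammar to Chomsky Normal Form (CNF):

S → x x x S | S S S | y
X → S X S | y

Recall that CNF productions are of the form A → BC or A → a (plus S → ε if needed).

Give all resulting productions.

TX → x; S → y; X → y; S → TX X0; X0 → TX X1; X1 → TX S; S → S X2; X2 → S S; X → S X3; X3 → X S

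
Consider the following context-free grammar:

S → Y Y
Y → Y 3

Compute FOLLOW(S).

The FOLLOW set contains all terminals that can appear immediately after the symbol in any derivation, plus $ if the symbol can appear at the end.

We compute FOLLOW(S) using the standard algorithm.
FOLLOW(S) starts with {$}.
FIRST(S) = {}
FIRST(Y) = {}
FOLLOW(S) = {$}
FOLLOW(Y) = {$, 3}
Therefore, FOLLOW(S) = {$}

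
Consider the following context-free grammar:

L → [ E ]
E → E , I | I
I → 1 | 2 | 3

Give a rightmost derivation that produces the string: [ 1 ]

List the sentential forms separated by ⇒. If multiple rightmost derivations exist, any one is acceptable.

L ⇒ [ E ] ⇒ [ I ] ⇒ [ 1 ]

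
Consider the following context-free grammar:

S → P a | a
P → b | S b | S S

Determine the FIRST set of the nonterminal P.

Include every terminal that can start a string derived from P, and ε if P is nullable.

We compute FIRST(P) using the standard algorithm.
FIRST(P) = {a, b}
FIRST(S) = {a, b}
Therefore, FIRST(P) = {a, b}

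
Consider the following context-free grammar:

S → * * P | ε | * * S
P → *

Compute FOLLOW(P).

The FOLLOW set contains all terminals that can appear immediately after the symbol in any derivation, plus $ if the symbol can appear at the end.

We compute FOLLOW(P) using the standard algorithm.
FOLLOW(S) starts with {$}.
FIRST(P) = {*}
FIRST(S) = {*, ε}
FOLLOW(P) = {$}
FOLLOW(S) = {$}
Therefore, FOLLOW(P) = {$}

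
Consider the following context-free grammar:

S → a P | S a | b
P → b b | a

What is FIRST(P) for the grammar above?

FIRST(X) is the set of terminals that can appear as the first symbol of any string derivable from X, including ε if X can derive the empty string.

We compute FIRST(P) using the standard algorithm.
FIRST(P) = {a, b}
FIRST(S) = {a, b}
Therefore, FIRST(P) = {a, b}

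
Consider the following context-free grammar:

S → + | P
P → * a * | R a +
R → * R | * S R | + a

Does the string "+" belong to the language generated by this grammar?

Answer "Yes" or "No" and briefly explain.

Yes - a valid derivation exists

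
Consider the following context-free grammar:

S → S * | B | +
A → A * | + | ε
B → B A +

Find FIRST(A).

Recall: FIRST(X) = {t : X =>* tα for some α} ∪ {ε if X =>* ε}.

We compute FIRST(A) using the standard algorithm.
FIRST(A) = {*, +, ε}
FIRST(B) = {}
FIRST(S) = {+}
Therefore, FIRST(A) = {*, +, ε}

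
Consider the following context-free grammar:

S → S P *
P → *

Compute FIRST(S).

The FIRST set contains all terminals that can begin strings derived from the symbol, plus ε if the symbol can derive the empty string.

We compute FIRST(S) using the standard algorithm.
FIRST(P) = {*}
FIRST(S) = {}
Therefore, FIRST(S) = {}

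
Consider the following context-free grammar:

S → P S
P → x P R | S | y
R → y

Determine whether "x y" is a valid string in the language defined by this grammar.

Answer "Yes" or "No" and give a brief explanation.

No - no valid derivation exists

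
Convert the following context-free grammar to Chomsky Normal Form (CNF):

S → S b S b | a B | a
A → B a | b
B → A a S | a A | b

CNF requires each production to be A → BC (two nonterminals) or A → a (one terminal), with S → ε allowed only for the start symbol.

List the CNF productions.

TB → b; TA → a; S → a; A → b; B → b; S → S X0; X0 → TB X1; X1 → S TB; S → TA B; A → B TA; B → A X2; X2 → TA S; B → TA A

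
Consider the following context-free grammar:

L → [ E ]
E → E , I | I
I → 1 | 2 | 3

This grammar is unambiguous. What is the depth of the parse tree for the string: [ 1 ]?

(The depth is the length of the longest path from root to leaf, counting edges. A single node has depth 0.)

3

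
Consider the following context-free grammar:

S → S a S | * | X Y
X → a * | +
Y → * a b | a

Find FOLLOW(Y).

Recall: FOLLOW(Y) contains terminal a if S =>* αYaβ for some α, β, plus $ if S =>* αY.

We compute FOLLOW(Y) using the standard algorithm.
FOLLOW(S) starts with {$}.
FIRST(S) = {*, +, a}
FIRST(X) = {+, a}
FIRST(Y) = {*, a}
FOLLOW(S) = {$, a}
FOLLOW(X) = {*, a}
FOLLOW(Y) = {$, a}
Therefore, FOLLOW(Y) = {$, a}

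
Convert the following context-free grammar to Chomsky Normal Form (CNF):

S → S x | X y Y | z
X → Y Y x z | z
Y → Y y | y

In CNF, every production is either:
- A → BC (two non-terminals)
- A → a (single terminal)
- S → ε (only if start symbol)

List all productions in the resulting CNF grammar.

TX → x; TY → y; S → z; TZ → z; X → z; Y → y; S → S TX; S → X X0; X0 → TY Y; X → Y X1; X1 → Y X2; X2 → TX TZ; Y → Y TY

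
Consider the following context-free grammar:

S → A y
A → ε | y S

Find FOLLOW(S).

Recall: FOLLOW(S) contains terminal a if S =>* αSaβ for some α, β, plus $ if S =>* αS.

We compute FOLLOW(S) using the standard algorithm.
FOLLOW(S) starts with {$}.
FIRST(A) = {y, ε}
FIRST(S) = {y}
FOLLOW(A) = {y}
FOLLOW(S) = {$, y}
Therefore, FOLLOW(S) = {$, y}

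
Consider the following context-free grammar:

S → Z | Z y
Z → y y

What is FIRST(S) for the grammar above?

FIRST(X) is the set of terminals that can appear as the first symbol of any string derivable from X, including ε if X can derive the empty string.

We compute FIRST(S) using the standard algorithm.
FIRST(S) = {y}
FIRST(Z) = {y}
Therefore, FIRST(S) = {y}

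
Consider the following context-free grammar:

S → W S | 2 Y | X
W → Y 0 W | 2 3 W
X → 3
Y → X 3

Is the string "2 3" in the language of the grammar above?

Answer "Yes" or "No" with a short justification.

No - no valid derivation exists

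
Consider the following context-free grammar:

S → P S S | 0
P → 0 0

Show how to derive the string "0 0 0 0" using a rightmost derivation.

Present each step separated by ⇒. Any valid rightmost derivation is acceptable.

S ⇒ P S S ⇒ P S 0 ⇒ P 0 0 ⇒ 0 0 0 0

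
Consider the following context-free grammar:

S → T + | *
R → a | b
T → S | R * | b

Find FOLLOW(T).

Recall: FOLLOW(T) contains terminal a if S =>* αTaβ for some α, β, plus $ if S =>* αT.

We compute FOLLOW(T) using the standard algorithm.
FOLLOW(S) starts with {$}.
FIRST(R) = {a, b}
FIRST(S) = {*, a, b}
FIRST(T) = {*, a, b}
FOLLOW(R) = {*}
FOLLOW(S) = {$, +}
FOLLOW(T) = {+}
Therefore, FOLLOW(T) = {+}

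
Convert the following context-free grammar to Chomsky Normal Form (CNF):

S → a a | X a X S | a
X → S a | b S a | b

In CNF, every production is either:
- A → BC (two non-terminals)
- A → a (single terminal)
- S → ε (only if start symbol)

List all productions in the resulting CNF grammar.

TA → a; S → a; TB → b; X → b; S → TA TA; S → X X0; X0 → TA X1; X1 → X S; X → S TA; X → TB X2; X2 → S TA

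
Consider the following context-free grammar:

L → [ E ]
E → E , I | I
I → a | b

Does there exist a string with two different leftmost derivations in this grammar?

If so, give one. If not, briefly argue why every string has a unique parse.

No - every string in the language has a unique leftmost derivation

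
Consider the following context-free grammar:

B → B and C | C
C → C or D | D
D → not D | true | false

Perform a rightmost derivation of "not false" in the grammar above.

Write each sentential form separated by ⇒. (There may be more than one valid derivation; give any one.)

B ⇒ C ⇒ D ⇒ not D ⇒ not false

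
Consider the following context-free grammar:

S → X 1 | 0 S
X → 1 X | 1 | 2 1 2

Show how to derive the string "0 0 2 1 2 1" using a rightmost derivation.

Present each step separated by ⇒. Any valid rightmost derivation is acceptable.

S ⇒ 0 S ⇒ 0 0 S ⇒ 0 0 X 1 ⇒ 0 0 2 1 2 1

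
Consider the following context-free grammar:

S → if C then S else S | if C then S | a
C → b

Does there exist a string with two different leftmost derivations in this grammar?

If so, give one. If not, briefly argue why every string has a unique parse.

Yes - the string 'if b then if b then if b then a else a else a' has two distinct leftmost derivations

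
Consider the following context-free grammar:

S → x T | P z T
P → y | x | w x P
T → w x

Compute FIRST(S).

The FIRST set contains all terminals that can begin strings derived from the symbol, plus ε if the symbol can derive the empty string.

We compute FIRST(S) using the standard algorithm.
FIRST(P) = {w, x, y}
FIRST(S) = {w, x, y}
FIRST(T) = {w}
Therefore, FIRST(S) = {w, x, y}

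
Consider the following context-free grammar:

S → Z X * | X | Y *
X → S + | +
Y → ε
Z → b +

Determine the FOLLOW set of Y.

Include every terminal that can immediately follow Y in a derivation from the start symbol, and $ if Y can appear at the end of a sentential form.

We compute FOLLOW(Y) using the standard algorithm.
FOLLOW(S) starts with {$}.
FIRST(S) = {*, +, b}
FIRST(X) = {*, +, b}
FIRST(Y) = {ε}
FIRST(Z) = {b}
FOLLOW(S) = {$, +}
FOLLOW(X) = {$, *, +}
FOLLOW(Y) = {*}
FOLLOW(Z) = {*, +, b}
Therefore, FOLLOW(Y) = {*}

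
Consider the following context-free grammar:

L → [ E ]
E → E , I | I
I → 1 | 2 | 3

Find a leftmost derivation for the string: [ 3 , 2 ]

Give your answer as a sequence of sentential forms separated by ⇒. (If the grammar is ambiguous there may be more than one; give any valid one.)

L ⇒ [ E ] ⇒ [ E , I ] ⇒ [ I , I ] ⇒ [ 3 , I ] ⇒ [ 3 , 2 ]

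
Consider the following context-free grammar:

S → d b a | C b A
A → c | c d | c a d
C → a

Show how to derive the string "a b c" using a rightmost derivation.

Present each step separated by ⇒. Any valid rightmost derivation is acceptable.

S ⇒ C b A ⇒ C b c ⇒ a b c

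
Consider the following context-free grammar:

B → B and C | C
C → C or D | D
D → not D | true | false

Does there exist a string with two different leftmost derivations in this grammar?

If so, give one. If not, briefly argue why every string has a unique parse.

No - every string in the language has a unique leftmost derivation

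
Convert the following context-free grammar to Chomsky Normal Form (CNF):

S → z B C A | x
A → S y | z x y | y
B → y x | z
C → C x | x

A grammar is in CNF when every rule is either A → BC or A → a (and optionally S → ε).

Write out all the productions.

TZ → z; S → x; TY → y; TX → x; A → y; B → z; C → x; S → TZ X0; X0 → B X1; X1 → C A; A → S TY; A → TZ X2; X2 → TX TY; B → TY TX; C → C TX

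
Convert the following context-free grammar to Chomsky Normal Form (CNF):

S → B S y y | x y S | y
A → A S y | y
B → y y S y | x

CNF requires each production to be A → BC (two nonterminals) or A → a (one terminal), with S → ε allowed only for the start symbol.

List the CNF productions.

TY → y; TX → x; S → y; A → y; B → x; S → B X0; X0 → S X1; X1 → TY TY; S → TX X2; X2 → TY S; A → A X3; X3 → S TY; B → TY X4; X4 → TY X5; X5 → S TY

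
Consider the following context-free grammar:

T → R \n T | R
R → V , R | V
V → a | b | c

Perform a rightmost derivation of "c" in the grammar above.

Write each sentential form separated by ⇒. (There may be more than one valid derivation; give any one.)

T ⇒ R ⇒ V ⇒ c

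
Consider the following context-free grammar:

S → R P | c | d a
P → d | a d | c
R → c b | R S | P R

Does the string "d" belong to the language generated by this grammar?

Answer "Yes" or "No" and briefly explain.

No - no valid derivation exists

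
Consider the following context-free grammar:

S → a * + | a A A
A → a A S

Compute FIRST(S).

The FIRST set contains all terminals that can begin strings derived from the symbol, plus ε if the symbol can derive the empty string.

We compute FIRST(S) using the standard algorithm.
FIRST(A) = {a}
FIRST(S) = {a}
Therefore, FIRST(S) = {a}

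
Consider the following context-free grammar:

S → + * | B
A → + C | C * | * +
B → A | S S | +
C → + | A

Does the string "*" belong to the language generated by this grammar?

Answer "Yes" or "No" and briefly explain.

No - no valid derivation exists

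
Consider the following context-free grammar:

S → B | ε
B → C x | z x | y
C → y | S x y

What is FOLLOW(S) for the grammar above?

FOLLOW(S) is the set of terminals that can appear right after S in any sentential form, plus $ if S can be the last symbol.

We compute FOLLOW(S) using the standard algorithm.
FOLLOW(S) starts with {$}.
FIRST(B) = {x, y, z}
FIRST(C) = {x, y, z}
FIRST(S) = {x, y, z, ε}
FOLLOW(B) = {$, x}
FOLLOW(C) = {x}
FOLLOW(S) = {$, x}
Therefore, FOLLOW(S) = {$, x}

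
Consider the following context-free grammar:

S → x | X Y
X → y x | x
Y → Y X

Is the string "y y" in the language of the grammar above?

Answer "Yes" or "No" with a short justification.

No - no valid derivation exists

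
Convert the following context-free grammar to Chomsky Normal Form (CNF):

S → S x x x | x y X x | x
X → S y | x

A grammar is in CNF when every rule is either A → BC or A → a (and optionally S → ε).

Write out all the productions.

TX → x; TY → y; S → x; X → x; S → S X0; X0 → TX X1; X1 → TX TX; S → TX X2; X2 → TY X3; X3 → X TX; X → S TY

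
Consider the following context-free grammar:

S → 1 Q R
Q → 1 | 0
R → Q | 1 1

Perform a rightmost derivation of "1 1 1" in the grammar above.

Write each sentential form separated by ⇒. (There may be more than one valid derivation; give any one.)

S ⇒ 1 Q R ⇒ 1 Q Q ⇒ 1 Q 1 ⇒ 1 1 1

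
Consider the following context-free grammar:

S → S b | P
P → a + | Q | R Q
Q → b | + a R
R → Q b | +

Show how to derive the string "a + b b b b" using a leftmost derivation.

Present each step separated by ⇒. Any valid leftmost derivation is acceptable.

S ⇒ S b ⇒ S b b ⇒ S b b b ⇒ S b b b b ⇒ P b b b b ⇒ a + b b b b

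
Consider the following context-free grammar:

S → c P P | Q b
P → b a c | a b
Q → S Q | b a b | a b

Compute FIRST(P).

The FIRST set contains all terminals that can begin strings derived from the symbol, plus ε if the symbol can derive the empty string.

We compute FIRST(P) using the standard algorithm.
FIRST(P) = {a, b}
FIRST(Q) = {a, b, c}
FIRST(S) = {a, b, c}
Therefore, FIRST(P) = {a, b}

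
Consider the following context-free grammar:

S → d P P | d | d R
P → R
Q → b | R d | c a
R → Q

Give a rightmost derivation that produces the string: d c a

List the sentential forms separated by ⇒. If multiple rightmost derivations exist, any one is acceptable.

S ⇒ d R ⇒ d Q ⇒ d c a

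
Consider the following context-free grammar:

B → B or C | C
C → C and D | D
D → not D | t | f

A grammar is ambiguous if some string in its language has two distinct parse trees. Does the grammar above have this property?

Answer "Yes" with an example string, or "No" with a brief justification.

No - the grammar is unambiguous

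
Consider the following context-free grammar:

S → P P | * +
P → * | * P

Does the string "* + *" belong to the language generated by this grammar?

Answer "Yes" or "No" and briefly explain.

No - no valid derivation exists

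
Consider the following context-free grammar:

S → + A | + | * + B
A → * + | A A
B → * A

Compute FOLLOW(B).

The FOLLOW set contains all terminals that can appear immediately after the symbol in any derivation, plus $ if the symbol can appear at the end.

We compute FOLLOW(B) using the standard algorithm.
FOLLOW(S) starts with {$}.
FIRST(A) = {*}
FIRST(B) = {*}
FIRST(S) = {*, +}
FOLLOW(A) = {$, *}
FOLLOW(B) = {$}
FOLLOW(S) = {$}
Therefore, FOLLOW(B) = {$}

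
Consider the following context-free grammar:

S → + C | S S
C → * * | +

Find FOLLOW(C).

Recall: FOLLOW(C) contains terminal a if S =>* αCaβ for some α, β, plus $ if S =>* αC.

We compute FOLLOW(C) using the standard algorithm.
FOLLOW(S) starts with {$}.
FIRST(C) = {*, +}
FIRST(S) = {+}
FOLLOW(C) = {$, +}
FOLLOW(S) = {$, +}
Therefore, FOLLOW(C) = {$, +}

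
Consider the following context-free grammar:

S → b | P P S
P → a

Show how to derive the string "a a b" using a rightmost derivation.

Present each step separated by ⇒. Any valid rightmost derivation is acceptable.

S ⇒ P P S ⇒ P P b ⇒ P a b ⇒ a a b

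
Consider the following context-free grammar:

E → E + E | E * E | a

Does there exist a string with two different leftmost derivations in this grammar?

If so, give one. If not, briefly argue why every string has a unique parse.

Yes - the string 'a + a * a * a + a' has two distinct leftmost derivations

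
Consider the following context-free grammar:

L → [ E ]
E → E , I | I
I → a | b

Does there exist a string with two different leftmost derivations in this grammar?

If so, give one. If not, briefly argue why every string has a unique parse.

No - every string in the language has a unique leftmost derivation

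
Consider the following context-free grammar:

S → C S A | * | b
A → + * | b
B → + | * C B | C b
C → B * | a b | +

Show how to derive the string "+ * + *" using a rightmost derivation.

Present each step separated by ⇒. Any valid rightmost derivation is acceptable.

S ⇒ C S A ⇒ C S + * ⇒ C * + * ⇒ + * + *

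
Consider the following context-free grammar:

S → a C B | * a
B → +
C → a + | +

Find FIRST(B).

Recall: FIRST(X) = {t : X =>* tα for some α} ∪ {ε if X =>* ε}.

We compute FIRST(B) using the standard algorithm.
FIRST(B) = {+}
FIRST(C) = {+, a}
FIRST(S) = {*, a}
Therefore, FIRST(B) = {+}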